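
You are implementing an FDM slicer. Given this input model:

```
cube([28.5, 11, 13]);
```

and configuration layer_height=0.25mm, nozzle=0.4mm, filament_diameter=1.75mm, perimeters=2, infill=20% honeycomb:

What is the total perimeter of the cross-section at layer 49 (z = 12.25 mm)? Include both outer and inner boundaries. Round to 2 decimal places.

At z = 12.25 mm: the 28.5×11 cube contributes its full rectangle (perimeter 79.00 mm). Overall, the cross-section is a single solid region. Total boundary length (outer) = 79.00 mm.

79.00 mm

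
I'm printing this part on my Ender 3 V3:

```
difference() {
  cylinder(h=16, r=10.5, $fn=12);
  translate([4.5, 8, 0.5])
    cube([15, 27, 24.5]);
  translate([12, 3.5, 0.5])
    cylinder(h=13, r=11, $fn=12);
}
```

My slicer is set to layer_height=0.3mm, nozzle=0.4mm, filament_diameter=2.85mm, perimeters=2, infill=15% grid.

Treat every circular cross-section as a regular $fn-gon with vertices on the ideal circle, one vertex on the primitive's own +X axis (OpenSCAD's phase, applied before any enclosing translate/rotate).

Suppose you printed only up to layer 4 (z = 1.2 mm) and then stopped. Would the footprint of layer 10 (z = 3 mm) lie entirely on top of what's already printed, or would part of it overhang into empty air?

entirely on top

Compare the two slices. At z = 1.2: the r=10.5 cylinder gives a regular 12-gon of circumradius 10.5 (constant along its height) (area = (12/2)·10.500²·sin(360°/12) = 330.75 mm²); the cube at (4.5, 8) is present — its section is the full 15×27 rectangle (area 405.00 mm²); the cylinder at (12, 3.5): section is a regular 12-gon, circumradius r=11 (area = (12/2)·11.000²·sin(360°/12) = 363.00 mm²); Subtracting the remaining from the first: starting from the r=10.5 cylinder (330.75 mm²), the 15×27 cube at (4.5, 8) partially overlaps it — only the 1.49 mm² overlap (of its 405.00 mm²) is removed, clipping the outline; the r=11 cylinder at (12, 3.5) partially overlaps it — only the 99.40 mm² overlap (of its 363.00 mm²) is removed, clipping the outline — area = 229.86 mm². At z = 3: the r=10.5 cylinder contributes a regular 12-gon of circumradius 10.5 (area = (12/2)·10.500²·sin(360°/12) = 330.75 mm²); the cube at (4.5, 8) (footprint 15×27) is included at this height (area 405.00 mm²); the r=11 cylinder at (12, 3.5) contributes a regular 12-gon of circumradius 11 (area = (12/2)·11.000²·sin(360°/12) = 363.00 mm²); After the difference (first − rest): starting from the r=10.5 cylinder (330.75 mm²), the 15×27 cube at (4.5, 8) partially overlaps it — only the 1.49 mm² overlap (of its 405.00 mm²) is removed, clipping the outline; the r=11 cylinder at (12, 3.5) partially overlaps it — only the 99.40 mm² overlap (of its 363.00 mm²) is removed, clipping the outline — area = 229.86 mm². Checking containment: the cross-section at z = 3 is a subset of the cross-section at z = 1.2.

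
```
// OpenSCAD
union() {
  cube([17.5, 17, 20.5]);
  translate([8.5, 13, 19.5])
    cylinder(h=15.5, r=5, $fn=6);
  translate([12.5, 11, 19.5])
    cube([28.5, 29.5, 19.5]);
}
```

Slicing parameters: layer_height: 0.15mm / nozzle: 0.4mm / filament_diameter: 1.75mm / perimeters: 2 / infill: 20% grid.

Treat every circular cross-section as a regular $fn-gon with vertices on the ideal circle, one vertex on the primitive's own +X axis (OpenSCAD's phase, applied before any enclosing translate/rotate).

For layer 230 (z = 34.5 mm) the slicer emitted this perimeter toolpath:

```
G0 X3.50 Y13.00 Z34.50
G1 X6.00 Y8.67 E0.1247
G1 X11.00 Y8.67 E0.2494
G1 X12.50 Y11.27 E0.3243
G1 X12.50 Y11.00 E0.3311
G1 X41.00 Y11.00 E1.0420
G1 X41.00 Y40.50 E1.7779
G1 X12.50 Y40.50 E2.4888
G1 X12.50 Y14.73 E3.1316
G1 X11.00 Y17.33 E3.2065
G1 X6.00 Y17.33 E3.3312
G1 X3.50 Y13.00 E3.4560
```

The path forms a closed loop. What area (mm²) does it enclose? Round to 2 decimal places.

Apply the shoelace formula to the sequence of (X, Y) vertices; enclosed area = 903.97 mm².

903.97 mm²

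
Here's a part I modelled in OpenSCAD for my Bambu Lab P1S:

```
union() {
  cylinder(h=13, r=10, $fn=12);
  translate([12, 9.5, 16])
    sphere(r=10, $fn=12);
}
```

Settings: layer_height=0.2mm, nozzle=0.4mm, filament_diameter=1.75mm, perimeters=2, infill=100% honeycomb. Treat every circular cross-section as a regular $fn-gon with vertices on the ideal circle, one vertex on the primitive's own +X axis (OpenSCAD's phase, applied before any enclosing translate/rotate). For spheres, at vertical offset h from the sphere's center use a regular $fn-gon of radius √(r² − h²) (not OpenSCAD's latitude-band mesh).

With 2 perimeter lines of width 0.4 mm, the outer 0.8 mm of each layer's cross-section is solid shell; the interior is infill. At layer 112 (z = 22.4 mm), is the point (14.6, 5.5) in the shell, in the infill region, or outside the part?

infill

At z = 22.4 mm: the cylinder does not reach this height (z outside [0, 13]); the r=10 sphere at (12, 9.5) slices to a regular 12-gon of circumradius 7.684 (√(r²−h²) with h=6.4 from center); Taking the union: only the r=10 sphere at (12, 9.5) is present, so the union is just that shape — 1 connected region. Overall, the cross-section is a single solid region. The nearest boundary edge runs (15.84, 2.85)→(18.65, 5.66); distance from the point to it = 2.76 mm. The point is inside the cross-section and 2.76 mm from the nearest boundary — more than the 0.8 mm shell width (2 × 0.4), so it's in the infill interior.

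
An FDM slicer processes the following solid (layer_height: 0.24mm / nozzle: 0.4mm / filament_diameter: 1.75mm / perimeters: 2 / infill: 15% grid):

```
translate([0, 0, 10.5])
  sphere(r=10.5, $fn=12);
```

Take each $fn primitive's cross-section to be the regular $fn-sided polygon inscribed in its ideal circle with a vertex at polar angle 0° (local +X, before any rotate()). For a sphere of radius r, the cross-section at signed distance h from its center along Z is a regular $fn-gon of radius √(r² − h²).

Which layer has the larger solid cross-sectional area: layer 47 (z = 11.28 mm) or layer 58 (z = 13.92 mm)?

Layer 47 (z = 11.28): the r=10.5 sphere contributes a regular 12-gon of circumradius √(10.5²−0.78²) = 10.471 (area = (12/2)·10.471²·sin(360°/12) = 328.92 mm²). So its area = 328.92 mm². Layer 58 (z = 13.92): the r=10.5 sphere contributes a regular 12-gon of circumradius √(10.5²−3.42²) = 9.927 (area = (12/2)·9.927²·sin(360°/12) = 295.66 mm²). So its area = 295.66 mm². Layer 47 is larger (328.92 vs 295.66 mm²).

layer 47 (z = 11.28 mm)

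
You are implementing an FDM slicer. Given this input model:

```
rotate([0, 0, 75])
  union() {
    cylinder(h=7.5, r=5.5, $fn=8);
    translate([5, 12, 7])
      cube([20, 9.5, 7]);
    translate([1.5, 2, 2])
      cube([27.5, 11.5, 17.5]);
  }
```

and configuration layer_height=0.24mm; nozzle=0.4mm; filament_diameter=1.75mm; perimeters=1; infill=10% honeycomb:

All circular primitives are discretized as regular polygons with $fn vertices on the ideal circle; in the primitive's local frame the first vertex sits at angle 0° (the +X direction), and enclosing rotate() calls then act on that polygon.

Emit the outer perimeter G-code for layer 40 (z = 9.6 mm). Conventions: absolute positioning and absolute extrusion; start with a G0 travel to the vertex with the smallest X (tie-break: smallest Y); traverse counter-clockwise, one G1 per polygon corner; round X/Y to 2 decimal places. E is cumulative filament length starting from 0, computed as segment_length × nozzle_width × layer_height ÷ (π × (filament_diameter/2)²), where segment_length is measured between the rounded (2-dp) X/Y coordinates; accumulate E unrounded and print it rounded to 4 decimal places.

At z = 9.6 mm: the cylinder is absent (z outside [0, 7.5]); the cube at (5, 12) is present — its section is the full 20×9.5 rectangle; the 27.5×11.5 cube at (1.5, 2) contributes its full rectangle; Combining (union): the regions partially overlap (shared area 30.00 mm²), so overlapping operands fuse into one piece — 1 connected region; (rotated 75° about Z; rotation is an isometry so areas/perimeters/island counts are preserved). The outline is a single polygon with 8 vertices. Extrusion per mm of travel: 0.4 × 0.24 / (π × 0.875²) = 0.039912. Accumulating E over each segment gives final E = 3.7513.

G0 X-19.47 Y10.39 Z9.60
G1 X-11.75 Y8.32 E0.3190
G1 X-12.65 Y4.94 E0.4586
G1 X-1.54 Y1.97 E0.9176
G1 X5.57 Y28.53 E2.0150
G1 X-5.53 Y31.51 E2.4737
G1 X-6.57 Y27.64 E2.6337
G1 X-14.30 Y29.71 E2.9530
G1 X-19.47 Y10.39 E3.7513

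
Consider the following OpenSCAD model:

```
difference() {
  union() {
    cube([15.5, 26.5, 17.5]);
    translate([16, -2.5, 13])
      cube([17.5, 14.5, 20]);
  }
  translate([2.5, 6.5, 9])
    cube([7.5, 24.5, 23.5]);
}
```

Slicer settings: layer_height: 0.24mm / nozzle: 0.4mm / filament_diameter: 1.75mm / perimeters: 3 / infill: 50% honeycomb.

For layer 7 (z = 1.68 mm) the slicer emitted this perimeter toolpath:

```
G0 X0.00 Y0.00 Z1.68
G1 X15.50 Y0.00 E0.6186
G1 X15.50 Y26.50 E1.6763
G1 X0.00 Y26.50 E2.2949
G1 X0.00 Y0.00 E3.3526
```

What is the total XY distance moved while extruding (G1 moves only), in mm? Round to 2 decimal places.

Sum the Euclidean lengths of each G1 segment: total = 84.00 mm.

84.00 mm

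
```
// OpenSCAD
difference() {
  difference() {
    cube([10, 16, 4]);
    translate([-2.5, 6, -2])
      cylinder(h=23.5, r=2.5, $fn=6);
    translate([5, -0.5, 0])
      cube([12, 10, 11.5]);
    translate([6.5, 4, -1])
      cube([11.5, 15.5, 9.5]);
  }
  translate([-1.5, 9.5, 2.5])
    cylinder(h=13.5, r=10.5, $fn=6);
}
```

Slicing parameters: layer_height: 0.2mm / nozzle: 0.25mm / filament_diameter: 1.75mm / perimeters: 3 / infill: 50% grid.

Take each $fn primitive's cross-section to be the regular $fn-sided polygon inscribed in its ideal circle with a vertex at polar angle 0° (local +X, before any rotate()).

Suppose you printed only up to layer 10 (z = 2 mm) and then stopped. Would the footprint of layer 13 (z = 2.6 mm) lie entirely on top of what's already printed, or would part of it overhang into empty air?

Compare the two slices. At z = 2: the cube (footprint 10×16) is included at this height (area 160.00 mm²); the r=2.5 cylinder at (-2.5, 6) contributes a regular 6-gon of circumradius 2.5 (area = (6/2)·2.500²·sin(360°/6) = 16.24 mm²); the cube at (5, -0.5) is present — its section is the full 12×10 rectangle (area 120.00 mm²); the 11.5×15.5 cube at (6.5, 4) contributes its full rectangle (area 178.25 mm²); Taking the first minus the rest: starting from the 10×16 cube (160.00 mm²), the r=2.5 cylinder at (-2.5, 6) misses the remaining region (no effect); the 12×10 cube at (5, -0.5) partially overlaps it — only the 47.50 mm² overlap (of its 120.00 mm²) is removed, clipping the outline; the 11.5×15.5 cube at (6.5, 4) partially overlaps it — only the 22.75 mm² overlap (of its 178.25 mm²) is removed, clipping the outline — area = 89.75 mm²; the cylinder at (-1.5, 9.5) does not reach this height (z outside [2.5, 16]); Subtracting the remaining from the first: none of the subtracted shapes is present at this height, so that combined region is unchanged — area = 89.75 mm². At z = 2.6: the cube (footprint 10×16) is included at this height (area 160.00 mm²); the r=2.5 cylinder at (-2.5, 6) contributes a regular 6-gon of circumradius 2.5 (area = (6/2)·2.500²·sin(360°/6) = 16.24 mm²); the 12×10 cube at (5, -0.5) contributes its full rectangle (area 120.00 mm²); the cube at (6.5, 4) is present — its section is the full 11.5×15.5 rectangle (area 178.25 mm²); After the difference (first − rest): starting from the 10×16 cube (160.00 mm²), the r=2.5 cylinder at (-2.5, 6) misses the remaining region (no effect); the 12×10 cube at (5, -0.5) partially overlaps it — only the 47.50 mm² overlap (of its 120.00 mm²) is removed, clipping the outline; the 11.5×15.5 cube at (6.5, 4) partially overlaps it — only the 22.75 mm² overlap (of its 178.25 mm²) is removed, clipping the outline — area = 89.75 mm²; the r=10.5 cylinder at (-1.5, 9.5) gives a regular 6-gon of circumradius 10.5 (constant along its height) (area = (6/2)·10.500²·sin(360°/6) = 286.44 mm²); After the difference (first − rest): starting from that combined region (89.75 mm²), the r=10.5 cylinder at (-1.5, 9.5) partially overlaps it — only the 85.00 mm² overlap (of its 286.44 mm²) is removed, clipping the outline — area = 4.75 mm². Checking containment: the cross-section at z = 2.6 is a subset of the cross-section at z = 2.

entirely on top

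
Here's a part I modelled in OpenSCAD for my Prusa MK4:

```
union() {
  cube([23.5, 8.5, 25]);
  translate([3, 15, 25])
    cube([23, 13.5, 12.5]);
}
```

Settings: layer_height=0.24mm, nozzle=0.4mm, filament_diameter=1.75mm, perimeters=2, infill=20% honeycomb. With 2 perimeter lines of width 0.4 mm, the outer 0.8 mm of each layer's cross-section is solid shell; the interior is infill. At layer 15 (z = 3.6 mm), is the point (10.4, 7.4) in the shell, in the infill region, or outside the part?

At z = 3.6 mm: the cube is present — its section is the full 23.5×8.5 rectangle; the cube at (3, 15) is absent (z outside [25, 37.5]); Taking the union: only the 23.5×8.5 cube is present, so the union is just that shape — 1 connected region. Overall, the cross-section is a single solid region. The nearest boundary edge runs (23.50, 8.50)→(0.00, 8.50); distance from the point to it = 1.10 mm. The point is inside the cross-section and 1.10 mm from the nearest boundary — more than the 0.8 mm shell width (2 × 0.4), so it's in the infill interior.

infill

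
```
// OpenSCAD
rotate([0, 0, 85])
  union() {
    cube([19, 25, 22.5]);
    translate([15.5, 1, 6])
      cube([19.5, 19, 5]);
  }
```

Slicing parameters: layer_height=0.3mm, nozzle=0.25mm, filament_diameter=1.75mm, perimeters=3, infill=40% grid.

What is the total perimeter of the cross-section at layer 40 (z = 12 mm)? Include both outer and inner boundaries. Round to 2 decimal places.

88.00 mm

At z = 12 mm: the cube (footprint 19×25) is included at this height (perimeter 88.00 mm); the cube at (15.5, 1) does not reach this height (z outside [6, 11]); Merging all regions: only the 19×25 cube is present, so the union is just that shape — boundary = 88.00 mm; (rotated 85° about Z; rotation is an isometry so areas/perimeters/island counts are preserved). Overall, the cross-section is a single solid region. Total boundary length (outer) = 88.00 mm.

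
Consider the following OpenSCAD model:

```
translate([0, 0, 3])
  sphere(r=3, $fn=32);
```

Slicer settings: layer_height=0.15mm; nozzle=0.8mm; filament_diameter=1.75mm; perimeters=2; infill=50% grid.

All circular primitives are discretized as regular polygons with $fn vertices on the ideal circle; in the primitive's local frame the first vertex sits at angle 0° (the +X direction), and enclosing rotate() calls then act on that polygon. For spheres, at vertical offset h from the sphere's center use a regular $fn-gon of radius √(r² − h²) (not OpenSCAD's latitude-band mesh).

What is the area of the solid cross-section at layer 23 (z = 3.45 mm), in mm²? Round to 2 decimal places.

At z = 3.45 mm: the r=3 sphere slices to a regular 32-gon of circumradius 2.966 (√(r²−h²) with h=0.45 from center) (area = (32/2)·2.966²·sin(360°/32) = 27.46 mm²). Overall, the cross-section is a single solid region. Net area = 27.46 mm².

27.46 mm²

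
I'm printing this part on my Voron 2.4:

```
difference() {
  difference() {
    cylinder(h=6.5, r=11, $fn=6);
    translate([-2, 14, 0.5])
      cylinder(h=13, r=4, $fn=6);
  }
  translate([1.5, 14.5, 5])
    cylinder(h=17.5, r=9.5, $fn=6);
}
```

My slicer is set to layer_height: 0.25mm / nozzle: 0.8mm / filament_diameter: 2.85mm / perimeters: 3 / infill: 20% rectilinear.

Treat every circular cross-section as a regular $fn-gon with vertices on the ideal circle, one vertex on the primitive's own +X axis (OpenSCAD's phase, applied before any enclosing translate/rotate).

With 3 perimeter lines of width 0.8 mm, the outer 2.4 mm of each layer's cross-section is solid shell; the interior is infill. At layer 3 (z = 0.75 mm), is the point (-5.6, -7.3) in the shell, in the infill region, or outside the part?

shell

At z = 0.75 mm: the r=11 cylinder contributes a regular 6-gon of circumradius 11; the r=4 cylinder at (-2, 14) gives a regular 6-gon of circumradius 4 (constant along its height); After the difference (first − rest): starting from the r=11 cylinder, the r=4 cylinder at (-2, 14) misses the remaining region (no effect) — 1 connected region; the cylinder at (1.5, 14.5) does not reach this height (z outside [5, 22.5]); After the difference (first − rest): none of the subtracted shapes is present at this height, so that combined region is unchanged — 1 connected region. Overall, the cross-section is a single solid region. The nearest boundary edge runs (-5.50, -9.53)→(-11.00, 0.00); distance from the point to it = 1.03 mm. The point is inside the cross-section, 1.03 mm from the nearest boundary — within the 2.4 mm shell band (3 × 0.8).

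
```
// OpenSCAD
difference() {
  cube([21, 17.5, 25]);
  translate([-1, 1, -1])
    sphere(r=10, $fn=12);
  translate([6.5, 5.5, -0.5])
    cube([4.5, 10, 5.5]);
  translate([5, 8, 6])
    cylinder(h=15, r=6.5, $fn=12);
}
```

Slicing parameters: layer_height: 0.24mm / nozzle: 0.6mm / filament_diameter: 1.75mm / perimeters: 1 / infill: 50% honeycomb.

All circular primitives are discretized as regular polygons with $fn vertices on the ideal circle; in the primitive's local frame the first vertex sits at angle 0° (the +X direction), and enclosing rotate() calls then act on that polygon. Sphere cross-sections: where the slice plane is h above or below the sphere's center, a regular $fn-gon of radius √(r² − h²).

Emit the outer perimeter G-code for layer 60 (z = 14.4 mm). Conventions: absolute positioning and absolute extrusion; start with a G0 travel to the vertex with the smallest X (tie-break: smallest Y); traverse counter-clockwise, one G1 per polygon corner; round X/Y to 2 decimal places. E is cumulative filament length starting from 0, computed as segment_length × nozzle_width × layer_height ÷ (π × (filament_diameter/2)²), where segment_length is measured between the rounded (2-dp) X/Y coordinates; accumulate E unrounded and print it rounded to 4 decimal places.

G0 X0.00 Y0.00 Z14.40
G1 X21.00 Y0.00 E1.2572
G1 X21.00 Y17.50 E2.3049
G1 X0.00 Y17.50 E3.5622
G1 X0.00 Y11.88 E3.8986
G1 X1.75 Y13.63 E4.0468
G1 X5.00 Y14.50 E4.2482
G1 X8.25 Y13.63 E4.4496
G1 X10.63 Y11.25 E4.6511
G1 X11.50 Y8.00 E4.8526
G1 X10.63 Y4.75 E5.0540
G1 X8.25 Y2.37 E5.2555
G1 X5.00 Y1.50 E5.4569
G1 X1.75 Y2.37 E5.6583
G1 X0.00 Y4.12 E5.8065
G1 X0.00 Y0.00 E6.0532

At z = 14.4 mm: the cube is present — its section is the full 21×17.5 rectangle; the sphere at (-1, 1) is not intersected at this z (|z−center|=15.400 > r=10); the cube at (6.5, 5.5) is absent (z outside [-0.5, 5]); the r=6.5 cylinder at (5, 8) gives a regular 12-gon of circumradius 6.5 (constant along its height); Taking the first minus the rest: starting from the 21×17.5 cube, the r=6.5 cylinder at (5, 8) partially overlaps it — only the 119.43 mm² overlap (of its 126.75 mm²) is removed, clipping the outline — 1 connected region. The outline is a single polygon with 15 vertices. Extrusion per mm of travel: 0.6 × 0.24 / (π × 0.875²) = 0.059868. Accumulating E over each segment gives final E = 6.0532.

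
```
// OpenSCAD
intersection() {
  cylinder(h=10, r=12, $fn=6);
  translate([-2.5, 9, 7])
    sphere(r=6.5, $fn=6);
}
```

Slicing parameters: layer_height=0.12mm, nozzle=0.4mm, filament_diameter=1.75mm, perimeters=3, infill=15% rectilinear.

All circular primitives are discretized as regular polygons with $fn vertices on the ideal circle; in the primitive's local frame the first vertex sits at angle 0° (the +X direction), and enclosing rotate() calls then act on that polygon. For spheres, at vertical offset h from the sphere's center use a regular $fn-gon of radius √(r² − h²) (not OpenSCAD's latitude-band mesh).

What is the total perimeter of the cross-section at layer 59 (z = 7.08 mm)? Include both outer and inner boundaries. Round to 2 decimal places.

At z = 7.08 mm: the r=12 cylinder gives a regular 6-gon of circumradius 12 (constant along its height) (perimeter = 2·6·12.000·sin(180°/6) = 72.00 mm); the sphere at (-2.5, 9): section is a regular 6-gon, circumradius = √(r²−h²) = √(6.5²−0.08²) = 6.500 (perimeter = 2·6·6.500·sin(180°/6) = 39.00 mm); Keeping only the common overlap: the r=6.5 sphere at (-2.5, 9) partially overlaps the r=12 cylinder; clipping to the common part keeps 66.71 mm² — boundary = 31.91 mm. Overall, the cross-section is a single solid region. Total boundary length (outer) = 31.91 mm.

31.91 mm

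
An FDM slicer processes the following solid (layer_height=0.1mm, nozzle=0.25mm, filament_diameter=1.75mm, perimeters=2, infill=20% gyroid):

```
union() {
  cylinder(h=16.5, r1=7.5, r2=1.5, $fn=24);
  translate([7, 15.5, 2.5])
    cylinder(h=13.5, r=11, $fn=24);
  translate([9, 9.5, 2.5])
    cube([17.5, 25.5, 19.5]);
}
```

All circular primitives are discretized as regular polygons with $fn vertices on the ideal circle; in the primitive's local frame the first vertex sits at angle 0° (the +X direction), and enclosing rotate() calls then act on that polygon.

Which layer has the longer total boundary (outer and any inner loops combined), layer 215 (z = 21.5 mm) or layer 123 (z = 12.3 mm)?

Layer 215 (z = 21.5): the cone does not reach this height (z outside [0, 16.5]); the cylinder at (7, 15.5) does not reach this height (z outside [2.5, 16]); the 17.5×25.5 cube at (9, 9.5) contributes its full rectangle (perimeter 86.00 mm); Combining (union): only the 17.5×25.5 cube at (9, 9.5) is present, so the union is just that shape — boundary = 86.00 mm. So its perimeter = 86.00 mm. Layer 123 (z = 12.3): the cone: at t=0.745 of its height the radius interpolates to r₁+(r₂−r₁)t = 3.027, giving a regular 24-gon of that circumradius (perimeter = 2·24·3.027·sin(180°/24) = 18.97 mm); the r=11 cylinder at (7, 15.5) gives a regular 24-gon of circumradius 11 (constant along its height) (perimeter = 2·24·11.000·sin(180°/24) = 68.92 mm); the cube at (9, 9.5) is present — its section is the full 17.5×25.5 rectangle (perimeter 86.00 mm); Taking the union: the regions partially overlap (shared area 122.40 mm²), so the edge portions inside another operand are dropped and the merged outline is re-measured after clipping — boundary = 128.42 mm. So its perimeter = 128.42 mm. Layer 123 is larger (128.42 vs 86.00 mm).

layer 123 (z = 12.3 mm)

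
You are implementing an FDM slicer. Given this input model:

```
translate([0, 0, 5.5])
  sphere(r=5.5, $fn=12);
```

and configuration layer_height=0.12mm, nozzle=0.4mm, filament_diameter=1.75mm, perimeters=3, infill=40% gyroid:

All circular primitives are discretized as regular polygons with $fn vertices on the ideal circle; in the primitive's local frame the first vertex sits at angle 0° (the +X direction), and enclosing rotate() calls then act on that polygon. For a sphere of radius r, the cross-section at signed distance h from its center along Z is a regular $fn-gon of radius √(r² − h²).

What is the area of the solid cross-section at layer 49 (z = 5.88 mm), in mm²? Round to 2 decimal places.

90.32 mm²

At z = 5.88 mm: the r=5.5 sphere slices to a regular 12-gon of circumradius 5.487 (√(r²−h²) with h=0.38 from center) (area = (12/2)·5.487²·sin(360°/12) = 90.32 mm²). Overall, the cross-section is a single solid region. Net area = 90.32 mm².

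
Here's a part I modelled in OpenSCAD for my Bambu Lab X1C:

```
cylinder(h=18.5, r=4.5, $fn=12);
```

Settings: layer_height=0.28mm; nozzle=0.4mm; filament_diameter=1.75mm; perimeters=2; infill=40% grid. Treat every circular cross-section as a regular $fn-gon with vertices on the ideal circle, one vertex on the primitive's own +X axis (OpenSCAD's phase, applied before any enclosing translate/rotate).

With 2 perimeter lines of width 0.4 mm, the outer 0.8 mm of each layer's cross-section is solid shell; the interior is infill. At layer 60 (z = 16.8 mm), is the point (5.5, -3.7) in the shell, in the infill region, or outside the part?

outside

At z = 16.8 mm: the cylinder: section is a regular 12-gon, circumradius r=4.5. Overall, the cross-section is a single solid region. The nearest boundary edge runs (2.25, -3.90)→(3.90, -2.25); distance from the point to it = 2.16 mm. The point is not inside any of the regions above, so it lies outside the cross-section (2.16 mm from the nearest boundary).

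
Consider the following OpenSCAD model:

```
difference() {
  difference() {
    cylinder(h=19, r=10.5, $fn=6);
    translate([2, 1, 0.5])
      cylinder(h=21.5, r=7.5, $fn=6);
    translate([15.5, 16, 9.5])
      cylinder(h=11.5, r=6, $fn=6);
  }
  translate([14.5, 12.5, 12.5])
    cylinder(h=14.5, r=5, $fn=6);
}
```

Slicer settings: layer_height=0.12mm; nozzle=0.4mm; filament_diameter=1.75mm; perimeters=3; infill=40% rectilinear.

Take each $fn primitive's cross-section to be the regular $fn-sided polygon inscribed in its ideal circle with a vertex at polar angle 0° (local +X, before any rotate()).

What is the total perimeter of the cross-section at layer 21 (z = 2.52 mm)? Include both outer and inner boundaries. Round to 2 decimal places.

At z = 2.52 mm: the r=10.5 cylinder contributes a regular 6-gon of circumradius 10.5 (perimeter = 2·6·10.500·sin(180°/6) = 63.00 mm); the r=7.5 cylinder at (2, 1) gives a regular 6-gon of circumradius 7.5 (constant along its height) (perimeter = 2·6·7.500·sin(180°/6) = 45.00 mm); the cylinder at (15.5, 16) does not reach this height (z outside [9.5, 21]); Subtracting the remaining from the first: starting from the r=10.5 cylinder, the r=7.5 cylinder at (2, 1) lies wholly inside it (removes its full 146.14 mm² and its 45.00 mm outline becomes a hole wall) — boundary (outer + 1 inner loop) = 108.00 mm; the cylinder at (14.5, 12.5) does not reach this height (z outside [12.5, 27]); Subtracting the remaining from the first: none of the subtracted shapes is present at this height, so that combined region is unchanged — boundary (outer + 1 inner loop) = 108.00 mm. Overall, the cross-section is one region with 1 hole. Total boundary length (outer + inner) = 108.00 mm.

108.00 mm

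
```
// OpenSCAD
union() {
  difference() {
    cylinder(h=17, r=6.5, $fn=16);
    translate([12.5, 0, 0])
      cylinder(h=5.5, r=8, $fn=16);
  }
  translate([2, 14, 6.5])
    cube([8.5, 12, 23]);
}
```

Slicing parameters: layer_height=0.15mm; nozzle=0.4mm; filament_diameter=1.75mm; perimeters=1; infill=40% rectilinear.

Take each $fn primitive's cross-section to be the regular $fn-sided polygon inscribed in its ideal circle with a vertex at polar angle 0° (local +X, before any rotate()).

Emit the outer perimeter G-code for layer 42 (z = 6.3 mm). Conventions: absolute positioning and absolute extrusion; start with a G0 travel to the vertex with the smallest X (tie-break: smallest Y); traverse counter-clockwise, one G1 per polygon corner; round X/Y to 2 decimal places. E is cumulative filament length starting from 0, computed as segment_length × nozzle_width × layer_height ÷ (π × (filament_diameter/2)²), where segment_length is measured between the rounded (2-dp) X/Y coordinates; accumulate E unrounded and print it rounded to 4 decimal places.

G0 X-6.50 Y0.00 Z6.30
G1 X-6.01 Y-2.49 E0.0633
G1 X-4.60 Y-4.60 E0.1266
G1 X-2.49 Y-6.01 E0.1899
G1 X0.00 Y-6.50 E0.2532
G1 X2.49 Y-6.01 E0.3165
G1 X4.60 Y-4.60 E0.3798
G1 X6.01 Y-2.49 E0.4431
G1 X6.50 Y0.00 E0.5064
G1 X6.01 Y2.49 E0.5697
G1 X4.60 Y4.60 E0.6330
G1 X2.49 Y6.01 E0.6964
G1 X0.00 Y6.50 E0.7597
G1 X-2.49 Y6.01 E0.8230
G1 X-4.60 Y4.60 E0.8863
G1 X-6.01 Y2.49 E0.9496
G1 X-6.50 Y0.00 E1.0129

At z = 6.3 mm: the r=6.5 cylinder contributes a regular 16-gon of circumradius 6.5; the cylinder at (12.5, 0) is not intersected at this z (z outside [0, 5.5]); Taking the first minus the rest: none of the subtracted shapes is present at this height, so the r=6.5 cylinder is unchanged — 1 connected region; the cube at (2, 14) is absent (z outside [6.5, 29.5]); Taking the union: only the result so far is present, so the union is just that shape — 1 connected region. The outline is a single polygon with 16 vertices. Extrusion per mm of travel: 0.4 × 0.15 / (π × 0.875²) = 0.024945. Accumulating E over each segment gives final E = 1.0129.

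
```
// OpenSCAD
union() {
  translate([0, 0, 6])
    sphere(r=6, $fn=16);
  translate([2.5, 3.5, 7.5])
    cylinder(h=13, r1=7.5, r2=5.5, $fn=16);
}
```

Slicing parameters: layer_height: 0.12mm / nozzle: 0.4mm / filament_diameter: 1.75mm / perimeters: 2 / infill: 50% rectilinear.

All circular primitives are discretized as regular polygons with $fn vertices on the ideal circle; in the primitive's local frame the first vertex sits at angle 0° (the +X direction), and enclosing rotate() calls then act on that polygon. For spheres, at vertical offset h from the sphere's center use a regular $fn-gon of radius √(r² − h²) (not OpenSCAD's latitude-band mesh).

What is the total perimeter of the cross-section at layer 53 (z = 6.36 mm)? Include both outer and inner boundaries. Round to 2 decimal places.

37.39 mm

At z = 6.36 mm: the r=6 sphere contributes a regular 16-gon of circumradius √(6²−0.36²) = 5.989 (perimeter = 2·16·5.989·sin(180°/16) = 37.39 mm); the cone at (2.5, 3.5) does not reach this height (z outside [7.5, 20.5]); Taking the union: only the r=6 sphere is present, so the union is just that shape — boundary = 37.39 mm. Overall, the cross-section is a single solid region. Total boundary length (outer) = 37.39 mm.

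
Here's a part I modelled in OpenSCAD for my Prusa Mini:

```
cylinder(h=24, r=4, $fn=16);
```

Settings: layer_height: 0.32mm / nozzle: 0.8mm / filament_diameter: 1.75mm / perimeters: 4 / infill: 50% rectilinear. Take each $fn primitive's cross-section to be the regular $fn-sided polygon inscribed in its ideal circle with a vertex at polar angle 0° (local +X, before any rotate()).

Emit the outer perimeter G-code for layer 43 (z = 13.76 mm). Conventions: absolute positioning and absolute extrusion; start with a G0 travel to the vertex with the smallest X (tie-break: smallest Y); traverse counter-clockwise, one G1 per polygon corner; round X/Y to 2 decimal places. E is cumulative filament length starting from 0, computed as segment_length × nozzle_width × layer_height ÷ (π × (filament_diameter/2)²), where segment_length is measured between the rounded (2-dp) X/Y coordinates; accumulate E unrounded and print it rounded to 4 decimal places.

At z = 13.76 mm: the r=4 cylinder gives a regular 16-gon of circumradius 4 (constant along its height). The outline is a single polygon with 16 vertices. Extrusion per mm of travel: 0.8 × 0.32 / (π × 0.875²) = 0.106432. Accumulating E over each segment gives final E = 2.6594.

G0 X-4.00 Y0.00 Z13.76
G1 X-3.70 Y-1.53 E0.1659
G1 X-2.83 Y-2.83 E0.3324
G1 X-1.53 Y-3.70 E0.4989
G1 X0.00 Y-4.00 E0.6649
G1 X1.53 Y-3.70 E0.8308
G1 X2.83 Y-2.83 E0.9973
G1 X3.70 Y-1.53 E1.1638
G1 X4.00 Y0.00 E1.3297
G1 X3.70 Y1.53 E1.4957
G1 X2.83 Y2.83 E1.6622
G1 X1.53 Y3.70 E1.8286
G1 X0.00 Y4.00 E1.9946
G1 X-1.53 Y3.70 E2.1605
G1 X-2.83 Y2.83 E2.3270
G1 X-3.70 Y1.53 E2.4935
G1 X-4.00 Y0.00 E2.6594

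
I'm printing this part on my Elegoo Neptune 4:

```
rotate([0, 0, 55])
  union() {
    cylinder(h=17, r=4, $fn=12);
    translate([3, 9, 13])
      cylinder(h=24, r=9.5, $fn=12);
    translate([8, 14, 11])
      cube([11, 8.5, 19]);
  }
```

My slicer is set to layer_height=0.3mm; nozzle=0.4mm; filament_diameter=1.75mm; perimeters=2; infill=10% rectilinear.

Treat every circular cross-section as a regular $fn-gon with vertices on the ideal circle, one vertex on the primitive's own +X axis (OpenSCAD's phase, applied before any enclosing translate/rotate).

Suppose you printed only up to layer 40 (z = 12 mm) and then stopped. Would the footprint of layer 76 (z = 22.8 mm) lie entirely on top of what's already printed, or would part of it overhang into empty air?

part overhangs

Compare the two slices. At z = 12: the r=4 cylinder contributes a regular 12-gon of circumradius 4 (area = (12/2)·4.000²·sin(360°/12) = 48.00 mm²); the cylinder at (3, 9) does not reach this height (z outside [13, 37]); the cube at (8, 14) is present — its section is the full 11×8.5 rectangle (area 93.50 mm²); Merging all regions: the 2 present regions are separate (no shared area or edge), so areas and boundary lengths simply add and each stays a separate island — area = 141.50 mm²; (rotated 55° about Z; rotation is an isometry so areas/perimeters/island counts are preserved). At z = 22.8: the cylinder does not reach this height (z outside [0, 17]); the cylinder at (3, 9): section is a regular 12-gon, circumradius r=9.5 (area = (12/2)·9.500²·sin(360°/12) = 270.75 mm²); the 11×8.5 cube at (8, 14) contributes its full rectangle (area 93.50 mm²); Combining (union): the regions partially overlap — summed areas 364.25 mm² minus the doubly-counted overlap 4.43 mm² gives 359.82 mm² — area = 359.82 mm²; (whole slice rotated 55° about Z — lengths, areas and connectivity unchanged). Checking containment: at z = 22.8 the cross-section extends beyond the z = 12 cross-section by about 245.88 mm².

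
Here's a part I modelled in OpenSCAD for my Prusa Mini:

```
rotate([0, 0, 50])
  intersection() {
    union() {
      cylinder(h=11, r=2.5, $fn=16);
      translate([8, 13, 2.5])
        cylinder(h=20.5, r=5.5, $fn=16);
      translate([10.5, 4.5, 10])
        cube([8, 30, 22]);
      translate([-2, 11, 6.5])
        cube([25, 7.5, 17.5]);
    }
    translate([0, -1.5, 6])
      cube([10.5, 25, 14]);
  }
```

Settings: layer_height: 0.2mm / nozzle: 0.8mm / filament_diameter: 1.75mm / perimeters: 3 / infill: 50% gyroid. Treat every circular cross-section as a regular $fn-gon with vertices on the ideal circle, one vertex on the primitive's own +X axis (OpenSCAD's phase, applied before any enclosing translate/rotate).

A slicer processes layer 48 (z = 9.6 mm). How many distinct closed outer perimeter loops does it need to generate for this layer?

2

At z = 9.6 mm: the cylinder: section is a regular 16-gon, circumradius r=2.5; the cylinder at (8, 13): section is a regular 16-gon, circumradius r=5.5; the cube at (10.5, 4.5) does not reach this height (z outside [10, 32]); the cube at (-2, 11) (footprint 25×7.5) is included at this height; Combining (union): the regions partially overlap (shared area 67.51 mm²), so overlapping operands fuse into one piece — 2 connected regions; the cube at (0, -1.5) is present — its section is the full 10.5×25 rectangle; Keeping only the common overlap: the 10.5×25 cube at (0, -1.5) partially overlaps the result so far; clipping to the common part keeps 107.63 mm² — 2 connected regions; (whole slice rotated 50° about Z — lengths, areas and connectivity unchanged). The result has 2 disconnected regions.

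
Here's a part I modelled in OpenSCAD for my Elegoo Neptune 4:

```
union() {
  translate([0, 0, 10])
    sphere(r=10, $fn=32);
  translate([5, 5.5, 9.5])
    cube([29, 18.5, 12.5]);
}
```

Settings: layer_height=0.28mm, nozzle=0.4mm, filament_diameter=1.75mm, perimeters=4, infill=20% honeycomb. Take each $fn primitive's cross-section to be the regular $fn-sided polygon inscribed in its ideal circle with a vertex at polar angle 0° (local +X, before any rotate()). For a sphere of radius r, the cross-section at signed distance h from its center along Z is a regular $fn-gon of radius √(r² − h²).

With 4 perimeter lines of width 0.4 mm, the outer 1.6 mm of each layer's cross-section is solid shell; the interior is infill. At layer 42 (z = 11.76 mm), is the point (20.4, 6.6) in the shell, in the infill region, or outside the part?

shell

At z = 11.76 mm: the r=10 sphere contributes a regular 32-gon of circumradius √(10²−1.76²) = 9.844; the 29×18.5 cube at (5, 5.5) contributes its full rectangle; Taking the union: the regions partially overlap (shared area 5.29 mm²), so overlapping operands fuse into one piece — 1 connected region. Overall, the cross-section is a single solid region. The nearest boundary edge runs (34.00, 5.50)→(8.16, 5.50); distance from the point to it = 1.10 mm. The point is inside the cross-section, 1.10 mm from the nearest boundary — within the 1.6 mm shell band (4 × 0.4).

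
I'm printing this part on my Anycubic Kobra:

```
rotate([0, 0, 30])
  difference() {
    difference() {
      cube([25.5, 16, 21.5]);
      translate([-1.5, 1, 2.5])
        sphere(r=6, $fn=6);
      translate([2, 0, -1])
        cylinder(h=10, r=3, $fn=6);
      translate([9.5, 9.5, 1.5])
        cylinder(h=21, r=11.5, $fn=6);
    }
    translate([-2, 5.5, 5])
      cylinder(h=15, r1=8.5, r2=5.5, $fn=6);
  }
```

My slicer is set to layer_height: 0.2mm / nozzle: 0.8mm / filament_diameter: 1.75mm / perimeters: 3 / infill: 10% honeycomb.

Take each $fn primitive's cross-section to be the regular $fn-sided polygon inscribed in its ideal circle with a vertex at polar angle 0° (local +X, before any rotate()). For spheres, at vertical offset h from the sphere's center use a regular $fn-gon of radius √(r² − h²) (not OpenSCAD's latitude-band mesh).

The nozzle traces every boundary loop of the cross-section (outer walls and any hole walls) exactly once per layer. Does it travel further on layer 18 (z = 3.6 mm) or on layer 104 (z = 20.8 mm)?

Layer 18 (z = 3.6): the cube (footprint 25.5×16) is included at this height (perimeter 83.00 mm); the r=6 sphere at (-1.5, 1) slices to a regular 6-gon of circumradius 5.898 (√(r²−h²) with h=1.1 from center) (perimeter = 2·6·5.898·sin(180°/6) = 35.39 mm); the r=3 cylinder at (2, 0) contributes a regular 6-gon of circumradius 3 (perimeter = 2·6·3.000·sin(180°/6) = 18.00 mm); the r=11.5 cylinder at (9.5, 9.5) contributes a regular 6-gon of circumradius 11.5 (perimeter = 2·6·11.500·sin(180°/6) = 69.00 mm); Subtracting the remaining from the first: starting from the 25.5×16 cube, the r=6 sphere at (-1.5, 1) partially overlaps it — only the 19.04 mm² overlap (of its 90.39 mm²) is removed, clipping the outline; the r=3 cylinder at (2, 0) partially overlaps it — only the 0.64 mm² overlap (of its 23.38 mm²) is removed, clipping the outline; the r=11.5 cylinder at (9.5, 9.5) partially overlaps it — only the 275.41 mm² overlap (of its 343.60 mm²) is removed, clipping the outline — boundary = 61.01 mm; the cone at (-2, 5.5) is absent (z outside [5, 20]); After the difference (first − rest): none of the subtracted shapes is present at this height, so the result so far is unchanged — boundary = 61.01 mm; (rotated 30° about Z; rotation is an isometry so areas/perimeters/island counts are preserved). So its perimeter = 61.01 mm. Layer 104 (z = 20.8): the cube (footprint 25.5×16) is included at this height (perimeter 83.00 mm); the sphere at (-1.5, 1) does not reach this height (|z−center|=18.300 > r=6); the cylinder at (2, 0) does not reach this height (z outside [-1, 9]); the cylinder at (9.5, 9.5): section is a regular 6-gon, circumradius r=11.5 (perimeter = 2·6·11.500·sin(180°/6) = 69.00 mm); After the difference (first − rest): starting from the 25.5×16 cube, the r=11.5 cylinder at (9.5, 9.5) partially overlaps it — only the 284.57 mm² overlap (of its 343.60 mm²) is removed, clipping the outline — boundary = 77.50 mm; the cone at (-2, 5.5) is not intersected at this z (z outside [5, 20]); Subtracting the remaining from the first: none of the subtracted shapes is present at this height, so that combined region is unchanged — boundary = 77.50 mm; (whole slice rotated 30° about Z — lengths, areas and connectivity unchanged). So its perimeter = 77.50 mm. Layer 104 is larger (77.50 vs 61.01 mm).

layer 104 (z = 20.8 mm)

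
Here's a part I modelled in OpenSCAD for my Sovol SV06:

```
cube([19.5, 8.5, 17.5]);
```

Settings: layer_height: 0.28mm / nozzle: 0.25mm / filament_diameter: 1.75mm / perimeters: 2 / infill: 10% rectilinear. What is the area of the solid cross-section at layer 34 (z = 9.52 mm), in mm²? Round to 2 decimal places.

At z = 9.52 mm: the cube is present — its section is the full 19.5×8.5 rectangle (area 165.75 mm²). Overall, the cross-section is a single solid region. Net area = 165.75 mm².

165.75 mm²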